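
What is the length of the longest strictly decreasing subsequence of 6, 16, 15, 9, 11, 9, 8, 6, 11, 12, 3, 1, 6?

8

Scanning left to right, the best length ending at each element is: 6→1, 16→1, 15→2, 9→3, 11→3, 9→4, 8→5, 6→6, 11→3, 12→3, 3→7, 1→8, 6→6.
So the longest decreasing subsequence has length 8, e.g. 16, 15, 11, 9, 8, 6, 3, 1.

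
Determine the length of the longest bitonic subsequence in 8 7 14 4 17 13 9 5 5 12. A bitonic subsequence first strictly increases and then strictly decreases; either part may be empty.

6

Let inc[i] be the LIS ending at i and dec[i] the longest strictly decreasing subsequence starting at i. inc = [1, 1, 2, 1, 3, 2, 2, 2, 2, 3], dec = [3, 2, 4, 1, 4, 3, 2, 1, 1, 1].
max_i inc[i]+dec[i]−1 = 6, with one witness 8, 14, 17, 13, 9, 5.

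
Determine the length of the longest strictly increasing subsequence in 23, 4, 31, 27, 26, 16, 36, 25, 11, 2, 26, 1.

4

One longest increasing subsequence is 4, 16, 25, 26 (positions 2,6,8,11), of length 4; no longer one exists.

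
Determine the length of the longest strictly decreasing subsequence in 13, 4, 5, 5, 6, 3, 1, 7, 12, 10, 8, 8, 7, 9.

5

Scanning left to right, the best length ending at each element is: 13→1, 4→2, 5→2, 5→2, 6→2, 3→3, 1→4, 7→2, 12→2, 10→3, 8→4, 8→4, 7→5, 9→4.
So the longest decreasing subsequence has length 5, e.g. 13, 12, 10, 8, 7.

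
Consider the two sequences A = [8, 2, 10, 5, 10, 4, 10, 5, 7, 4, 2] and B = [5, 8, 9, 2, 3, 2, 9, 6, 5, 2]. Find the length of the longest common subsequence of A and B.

4

Backtracking the LCS table gives one alignment: 8 (A1,B2) → 2 (A2,B6) → 5 (A8,B9) → 2 (A11,B10).
So the longest common subsequence has length 4.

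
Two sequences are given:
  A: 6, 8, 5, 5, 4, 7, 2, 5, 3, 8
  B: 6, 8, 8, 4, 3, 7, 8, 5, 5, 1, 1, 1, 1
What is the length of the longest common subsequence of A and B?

5

Backtracking the LCS table gives one alignment: 6 (A1,B1) → 8 (A2,B3) → 4 (A5,B4) → 7 (A6,B6) → 5 (A8,B9).
So the longest common subsequence has length 5.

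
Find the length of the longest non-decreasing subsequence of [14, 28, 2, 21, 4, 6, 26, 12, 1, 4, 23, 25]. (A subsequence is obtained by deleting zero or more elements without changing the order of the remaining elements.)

One longest non-decreasing subsequence is 2, 4, 6, 12, 23, 25 (positions 3,5,6,8,11,12), of length 6; no longer one exists.

6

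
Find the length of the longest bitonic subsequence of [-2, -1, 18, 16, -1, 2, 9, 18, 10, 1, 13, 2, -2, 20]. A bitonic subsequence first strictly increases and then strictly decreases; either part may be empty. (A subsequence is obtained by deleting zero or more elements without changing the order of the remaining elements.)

One longest bitonic subsequence is -2, -1, 2, 9, 18, 13, 2, -2 (positions 1,2,6,7,8,11,12,13): it rises to 18 then falls. Length 8 is optimal.

8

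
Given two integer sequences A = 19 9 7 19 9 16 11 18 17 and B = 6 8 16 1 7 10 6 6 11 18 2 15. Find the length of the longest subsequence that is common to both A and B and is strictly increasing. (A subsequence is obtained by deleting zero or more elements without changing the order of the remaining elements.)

For each value that appears in both, track the longest common increasing run ending there.
The best achievable length is 3; one witness is 7, 11, 18 (A-positions 3,7,8, B-positions 5,9,10).

3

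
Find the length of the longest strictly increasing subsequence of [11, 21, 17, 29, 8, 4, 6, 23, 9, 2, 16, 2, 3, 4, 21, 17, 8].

One longest increasing subsequence is 4, 6, 9, 16, 21 (positions 6,7,9,11,15), of length 5; no longer one exists.

5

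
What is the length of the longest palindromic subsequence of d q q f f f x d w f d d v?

One longest palindromic subsequence is dffffd (positions 1,4,5,6,10,12); it reads the same forward and backward, and the interval DP gives dp[1][13] = 6.

6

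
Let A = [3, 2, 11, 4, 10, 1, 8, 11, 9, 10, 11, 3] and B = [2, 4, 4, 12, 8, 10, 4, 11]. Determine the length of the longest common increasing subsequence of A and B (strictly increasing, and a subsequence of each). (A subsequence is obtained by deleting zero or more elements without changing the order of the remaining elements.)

A longest common strictly increasing subsequence is 2, 4, 8, 10, 11 (length 5); it appears in order in both A and B, and no longer such subsequence exists.

5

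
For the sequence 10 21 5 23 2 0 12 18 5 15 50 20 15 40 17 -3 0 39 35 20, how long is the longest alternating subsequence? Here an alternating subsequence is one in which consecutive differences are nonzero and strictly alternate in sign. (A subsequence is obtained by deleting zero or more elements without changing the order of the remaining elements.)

A longest alternating subsequence is 10, 21, 5, 23, 2, 12, 5, 50, 20, 40, 17, 39, 35 (positions 1,2,3,4,5,7,9,11,12,14,15,18,19); its 12 consecutive differences strictly alternate in sign, and length 13 is optimal.

13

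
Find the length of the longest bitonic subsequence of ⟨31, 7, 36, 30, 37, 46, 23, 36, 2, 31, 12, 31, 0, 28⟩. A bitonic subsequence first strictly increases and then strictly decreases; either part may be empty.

8

Let inc[i] be the LIS ending at i and dec[i] the longest strictly decreasing subsequence starting at i. inc = [1, 1, 2, 2, 3, 4, 2, 3, 1, 3, 2, 3, 1, 3], dec = [5, 3, 5, 4, 5, 5, 3, 4, 2, 3, 2, 2, 1, 1].
max_i inc[i]+dec[i]−1 = 8, with one witness 31, 36, 37, 46, 36, 31, 12, 0.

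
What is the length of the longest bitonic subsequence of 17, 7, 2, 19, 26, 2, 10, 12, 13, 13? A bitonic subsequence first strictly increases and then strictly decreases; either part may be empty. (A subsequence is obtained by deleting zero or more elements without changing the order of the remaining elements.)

4

One longest bitonic subsequence is 17, 19, 26, 13 (positions 1,4,5,10): it rises to 26 then falls. Length 4 is optimal.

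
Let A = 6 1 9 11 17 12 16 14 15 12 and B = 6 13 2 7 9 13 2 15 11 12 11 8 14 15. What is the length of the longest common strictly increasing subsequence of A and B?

6

A longest common strictly increasing subsequence is 6, 9, 11, 12, 14, 15 (length 6); it appears in order in both A and B, and no longer such subsequence exists.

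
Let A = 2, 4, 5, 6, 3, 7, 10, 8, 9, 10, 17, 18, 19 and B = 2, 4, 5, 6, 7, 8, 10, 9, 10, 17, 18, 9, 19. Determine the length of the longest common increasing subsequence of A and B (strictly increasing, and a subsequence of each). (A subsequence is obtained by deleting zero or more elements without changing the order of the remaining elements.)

For each value that appears in both, track the longest common increasing run ending there.
The best achievable length is 11; one witness is 2, 4, 5, 6, 7, 8, 9, 10, 17, 18, 19 (A-positions 1,2,3,4,6,8,9,10,11,12,13, B-positions 1,2,3,4,5,6,8,9,10,11,13).

11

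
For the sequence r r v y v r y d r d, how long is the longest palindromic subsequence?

7

Using dp[i][j] = 2 + dp[i+1][j−1] if the ends match, else max(dp[i+1][j], dp[i][j−1]):
dp[1][10] = 7. A witness is rrvyvrr at positions 1,2,3,4,5,6,9.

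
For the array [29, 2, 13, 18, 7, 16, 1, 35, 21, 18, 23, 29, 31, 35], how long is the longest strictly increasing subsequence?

8

Scanning left to right, the best length ending at each element is: 29→1, 2→1, 13→2, 18→3, 7→2, 16→3, 1→1, 35→4, 21→4, 18→4, 23→5, 29→6, 31→7, 35→8.
So the longest increasing subsequence has length 8, e.g. 2, 13, 18, 21, 23, 29, 31, 35.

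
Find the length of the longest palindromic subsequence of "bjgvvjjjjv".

One longest palindromic subsequence is vjjjjv (positions 4,6,7,8,9,10); it reads the same forward and backward, and the interval DP gives dp[1][10] = 6.

6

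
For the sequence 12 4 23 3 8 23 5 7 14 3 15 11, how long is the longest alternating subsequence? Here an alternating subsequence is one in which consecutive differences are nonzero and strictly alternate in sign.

A longest alternating subsequence is 12, 4, 23, 3, 8, 5, 7, 3, 15, 11 (positions 1,2,3,4,5,7,8,10,11,12); its 9 consecutive differences strictly alternate in sign, and length 10 is optimal.

10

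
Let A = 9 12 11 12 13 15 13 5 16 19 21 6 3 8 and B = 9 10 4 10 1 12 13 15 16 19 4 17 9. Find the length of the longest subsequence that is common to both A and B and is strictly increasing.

A longest common strictly increasing subsequence is 9, 12, 13, 15, 16, 19 (length 6); it appears in order in both A and B, and no longer such subsequence exists.

6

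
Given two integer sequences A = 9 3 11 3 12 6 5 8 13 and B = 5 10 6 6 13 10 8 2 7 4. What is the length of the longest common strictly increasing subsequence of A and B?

A longest common strictly increasing subsequence is 5, 13 (length 2); it appears in order in both A and B, and no longer such subsequence exists.

2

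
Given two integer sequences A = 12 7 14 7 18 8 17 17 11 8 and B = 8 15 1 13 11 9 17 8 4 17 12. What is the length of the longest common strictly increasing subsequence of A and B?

A longest common strictly increasing subsequence is 8, 11 (length 2); it appears in order in both A and B, and no longer such subsequence exists.

2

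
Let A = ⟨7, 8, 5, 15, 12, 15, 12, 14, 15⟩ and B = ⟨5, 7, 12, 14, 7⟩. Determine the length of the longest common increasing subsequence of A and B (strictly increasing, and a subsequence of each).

A longest common strictly increasing subsequence is 5, 12, 14 (length 3); it appears in order in both A and B, and no longer such subsequence exists.

3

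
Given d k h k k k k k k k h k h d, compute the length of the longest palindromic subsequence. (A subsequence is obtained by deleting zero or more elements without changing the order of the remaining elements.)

One longest palindromic subsequence is dkhkkkkkkkhkd (positions 1,2,3,4,5,6,7,8,9,10,11,12,14); it reads the same forward and backward, and the interval DP gives dp[1][14] = 13.

13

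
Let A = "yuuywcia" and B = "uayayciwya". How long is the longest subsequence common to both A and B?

Backtracking the LCS table gives one alignment: y (A1,B3) → y (A4,B5) → c (A6,B6) → i (A7,B7) → a (A8,B10).
So the longest common subsequence has length 5.

5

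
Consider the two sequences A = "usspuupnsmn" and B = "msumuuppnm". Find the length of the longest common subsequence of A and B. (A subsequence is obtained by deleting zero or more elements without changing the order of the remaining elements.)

6

Backtracking the LCS table gives one alignment: u (A1,B3) → u (A5,B5) → u (A6,B6) → p (A7,B8) → n (A8,B9) → m (A10,B10).
So the longest common subsequence has length 6.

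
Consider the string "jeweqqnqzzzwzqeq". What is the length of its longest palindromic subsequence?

8

One longest palindromic subsequence is qqzzzzqq (positions 5,8,9,10,11,13,14,16); it reads the same forward and backward, and the interval DP gives dp[1][16] = 8.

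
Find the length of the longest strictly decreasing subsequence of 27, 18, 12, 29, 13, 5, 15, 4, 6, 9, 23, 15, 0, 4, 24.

One longest decreasing subsequence is 27, 18, 12, 5, 4, 0 (positions 1,2,3,6,8,13), of length 6; no longer one exists.

6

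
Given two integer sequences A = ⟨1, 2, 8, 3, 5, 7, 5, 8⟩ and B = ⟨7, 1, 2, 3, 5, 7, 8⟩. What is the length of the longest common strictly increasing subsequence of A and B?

6

A longest common strictly increasing subsequence is 1, 2, 3, 5, 7, 8 (length 6); it appears in order in both A and B, and no longer such subsequence exists.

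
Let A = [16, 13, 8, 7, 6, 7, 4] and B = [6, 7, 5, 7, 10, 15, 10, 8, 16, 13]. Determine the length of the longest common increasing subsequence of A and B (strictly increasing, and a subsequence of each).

2

A longest common strictly increasing subsequence is 6, 7 (length 2); it appears in order in both A and B, and no longer such subsequence exists.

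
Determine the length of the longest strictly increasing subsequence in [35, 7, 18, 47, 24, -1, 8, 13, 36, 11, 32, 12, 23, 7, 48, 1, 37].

Let dp[i] be the longest increasing subsequence ending at position i. Then dp = [1, 1, 2, 3, 3, 1, 2, 3, 4, 3, 4, 4, 5, 2, 6, 2, 6].
The maximum is 6; one witness is 7, 8, 11, 12, 23, 48 at positions 2,7,10,12,13,15.

6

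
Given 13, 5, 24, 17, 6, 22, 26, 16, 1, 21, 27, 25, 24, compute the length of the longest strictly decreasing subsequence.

Let dp[i] be the longest decreasing subsequence ending at position i. Then dp = [1, 2, 1, 2, 3, 2, 1, 3, 4, 3, 1, 2, 3].
The maximum is 4; one witness is 24, 17, 6, 1 at positions 3,4,5,9.

4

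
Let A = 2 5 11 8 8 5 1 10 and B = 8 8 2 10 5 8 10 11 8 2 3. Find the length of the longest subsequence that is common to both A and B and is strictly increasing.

4

A longest common strictly increasing subsequence is 2, 5, 8, 10 (length 4); it appears in order in both A and B, and no longer such subsequence exists.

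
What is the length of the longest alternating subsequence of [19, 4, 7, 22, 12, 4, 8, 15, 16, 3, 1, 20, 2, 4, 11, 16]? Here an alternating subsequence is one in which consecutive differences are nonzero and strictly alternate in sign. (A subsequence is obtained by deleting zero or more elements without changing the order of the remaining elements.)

A longest alternating subsequence is 19, 4, 7, 4, 8, 3, 20, 2, 4 (positions 1,2,3,6,7,10,12,13,14); its 8 consecutive differences strictly alternate in sign, and length 9 is optimal.

9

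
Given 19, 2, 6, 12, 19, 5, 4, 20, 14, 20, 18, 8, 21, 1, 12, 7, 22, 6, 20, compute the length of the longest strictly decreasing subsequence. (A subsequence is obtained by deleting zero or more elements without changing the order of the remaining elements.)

5

One longest decreasing subsequence is 19, 6, 5, 4, 1 (positions 1,3,6,7,14), of length 5; no longer one exists.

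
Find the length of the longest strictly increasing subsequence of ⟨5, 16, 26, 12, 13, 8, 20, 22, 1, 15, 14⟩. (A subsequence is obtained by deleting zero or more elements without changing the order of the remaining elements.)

Let dp[i] be the longest increasing subsequence ending at position i. Then dp = [1, 2, 3, 2, 3, 2, 4, 5, 1, 4, 4].
The maximum is 5; one witness is 5, 12, 13, 20, 22 at positions 1,4,5,7,8.

5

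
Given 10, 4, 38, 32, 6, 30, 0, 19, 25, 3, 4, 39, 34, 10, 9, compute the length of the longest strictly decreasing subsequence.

Let dp[i] be the longest decreasing subsequence ending at position i. Then dp = [1, 2, 1, 2, 3, 3, 4, 4, 4, 5, 5, 1, 2, 5, 6].
The maximum is 6; one witness is 38, 32, 30, 19, 10, 9 at positions 3,4,6,8,14,15.

6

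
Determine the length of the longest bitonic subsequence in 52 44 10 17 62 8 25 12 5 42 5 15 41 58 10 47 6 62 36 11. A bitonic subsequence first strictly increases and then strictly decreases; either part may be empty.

One longest bitonic subsequence is 10, 17, 25, 42, 58, 47, 36, 11 (positions 3,4,7,10,14,16,19,20): it rises to 58 then falls. Length 8 is optimal.

8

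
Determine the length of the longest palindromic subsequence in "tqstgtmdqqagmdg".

One longest palindromic subsequence is gdqqdg (positions 5,8,9,10,14,15); it reads the same forward and backward, and the interval DP gives dp[1][15] = 6.

6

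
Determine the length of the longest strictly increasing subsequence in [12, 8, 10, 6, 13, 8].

3

Scanning left to right, the best length ending at each element is: 12→1, 8→1, 10→2, 6→1, 13→3, 8→2.
So the longest increasing subsequence has length 3, e.g. 8, 10, 13.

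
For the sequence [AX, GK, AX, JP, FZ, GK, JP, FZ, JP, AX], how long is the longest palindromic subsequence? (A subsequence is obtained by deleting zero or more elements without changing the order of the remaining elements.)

7

One longest palindromic subsequence is AX JP FZ JP FZ JP AX (positions 1,4,5,7,8,9,10); it reads the same forward and backward, and the interval DP gives dp[1][10] = 7.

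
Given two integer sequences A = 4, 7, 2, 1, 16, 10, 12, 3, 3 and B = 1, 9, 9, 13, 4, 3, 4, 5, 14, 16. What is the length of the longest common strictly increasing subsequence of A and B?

2

A longest common strictly increasing subsequence is 1, 3 (length 2); it appears in order in both A and B, and no longer such subsequence exists.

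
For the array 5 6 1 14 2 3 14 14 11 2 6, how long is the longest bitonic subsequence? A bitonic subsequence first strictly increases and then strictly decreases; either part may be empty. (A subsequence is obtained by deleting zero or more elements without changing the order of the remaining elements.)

One longest bitonic subsequence is 1, 2, 3, 14, 11, 6 (positions 3,5,6,7,9,11): it rises to 14 then falls. Length 6 is optimal.

6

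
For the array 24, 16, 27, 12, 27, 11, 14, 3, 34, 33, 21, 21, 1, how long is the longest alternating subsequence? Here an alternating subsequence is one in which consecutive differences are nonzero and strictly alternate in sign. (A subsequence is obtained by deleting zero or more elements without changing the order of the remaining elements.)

10

Track the best alternating length ending on an up-step vs a down-step at each position: up/down = 1/1, 1/2, 3/1, 1/4, 5/1, 1/6, 7/6, 1/8, 9/1, 9/10, 9/10, 9/10, 1/10.
The maximum over both is 10; one such subsequence is 24, 16, 27, 12, 27, 11, 14, 3, 34, 33.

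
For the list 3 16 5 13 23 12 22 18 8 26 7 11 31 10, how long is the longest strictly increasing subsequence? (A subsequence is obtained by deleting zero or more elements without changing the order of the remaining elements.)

One longest increasing subsequence is 3, 5, 13, 23, 26, 31 (positions 1,3,4,5,10,13), of length 6; no longer one exists.

6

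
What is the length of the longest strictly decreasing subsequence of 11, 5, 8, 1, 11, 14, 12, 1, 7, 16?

Scanning left to right, the best length ending at each element is: 11→1, 5→2, 8→2, 1→3, 11→1, 14→1, 12→2, 1→3, 7→3, 16→1.
So the longest decreasing subsequence has length 3, e.g. 11, 5, 1.

3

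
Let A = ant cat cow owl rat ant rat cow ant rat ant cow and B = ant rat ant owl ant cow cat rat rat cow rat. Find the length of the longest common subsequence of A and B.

Backtracking the LCS table gives one alignment: ant (A1,B5) → cat (A2,B7) → rat (A5,B8) → rat (A7,B9) → cow (A8,B10) → rat (A10,B11).
So the longest common subsequence has length 6.

6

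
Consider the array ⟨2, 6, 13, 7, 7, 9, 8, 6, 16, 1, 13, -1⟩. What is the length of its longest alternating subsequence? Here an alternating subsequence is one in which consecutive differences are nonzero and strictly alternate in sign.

9

Track the best alternating length ending on an up-step vs a down-step at each position: up/down = 1/1, 2/1, 2/1, 2/3, 2/3, 4/3, 4/5, 2/5, 6/1, 1/7, 8/7, 1/9.
The maximum over both is 9; one such subsequence is 2, 13, 7, 9, 8, 16, 1, 13, -1.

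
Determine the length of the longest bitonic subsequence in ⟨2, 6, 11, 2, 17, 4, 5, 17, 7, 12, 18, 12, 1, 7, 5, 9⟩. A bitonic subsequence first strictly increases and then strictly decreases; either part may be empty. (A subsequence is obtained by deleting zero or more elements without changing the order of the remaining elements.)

9

One longest bitonic subsequence is 2, 4, 5, 7, 12, 18, 12, 7, 5 (positions 1,6,7,9,10,11,12,14,15): it rises to 18 then falls. Length 9 is optimal.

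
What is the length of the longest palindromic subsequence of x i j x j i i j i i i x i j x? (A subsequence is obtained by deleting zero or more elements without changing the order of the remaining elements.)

11

One longest palindromic subsequence is xjxiiiiixjx (positions 1,3,4,6,7,9,10,11,12,14,15); it reads the same forward and backward, and the interval DP gives dp[1][15] = 11.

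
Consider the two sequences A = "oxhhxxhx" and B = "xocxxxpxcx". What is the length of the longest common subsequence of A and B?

5

A longest common subsequence is oxxxx (length 5); the LCS DP confirms no longer common subsequence exists.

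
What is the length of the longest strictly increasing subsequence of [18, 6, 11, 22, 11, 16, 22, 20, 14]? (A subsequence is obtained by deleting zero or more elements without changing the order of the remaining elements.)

Let dp[i] be the longest increasing subsequence ending at position i. Then dp = [1, 1, 2, 3, 2, 3, 4, 4, 3].
The maximum is 4; one witness is 6, 11, 16, 22 at positions 2,3,6,7.

4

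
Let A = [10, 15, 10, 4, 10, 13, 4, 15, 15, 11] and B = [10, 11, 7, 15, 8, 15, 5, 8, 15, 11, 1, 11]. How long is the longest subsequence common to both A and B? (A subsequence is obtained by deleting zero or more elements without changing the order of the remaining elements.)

A longest common subsequence is 10, 15, 15, 15, 11 (length 5); the LCS DP confirms no longer common subsequence exists.

5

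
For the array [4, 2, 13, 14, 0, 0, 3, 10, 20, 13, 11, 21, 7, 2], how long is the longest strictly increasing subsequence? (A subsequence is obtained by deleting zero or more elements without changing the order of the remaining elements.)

One longest increasing subsequence is 4, 13, 14, 20, 21 (positions 1,3,4,9,12), of length 5; no longer one exists.

5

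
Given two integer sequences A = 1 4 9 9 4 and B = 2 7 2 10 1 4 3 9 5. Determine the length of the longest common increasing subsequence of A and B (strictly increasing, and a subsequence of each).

For each value that appears in both, track the longest common increasing run ending there.
The best achievable length is 3; one witness is 1, 4, 9 (A-positions 1,2,3, B-positions 5,6,8).

3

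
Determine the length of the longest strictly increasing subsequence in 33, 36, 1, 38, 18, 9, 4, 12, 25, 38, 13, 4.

5

Scanning left to right, the best length ending at each element is: 33→1, 36→2, 1→1, 38→3, 18→2, 9→2, 4→2, 12→3, 25→4, 38→5, 13→4, 4→2.
So the longest increasing subsequence has length 5, e.g. 1, 9, 12, 25, 38.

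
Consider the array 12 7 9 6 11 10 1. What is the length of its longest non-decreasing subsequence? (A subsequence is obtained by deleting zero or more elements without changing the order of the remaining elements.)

One longest non-decreasing subsequence is 7, 9, 11 (positions 2,3,5), of length 3; no longer one exists.

3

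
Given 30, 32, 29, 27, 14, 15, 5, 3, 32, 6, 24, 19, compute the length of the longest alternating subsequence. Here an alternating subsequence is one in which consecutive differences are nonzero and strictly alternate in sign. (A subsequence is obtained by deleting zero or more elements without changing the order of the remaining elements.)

9

A longest alternating subsequence is 30, 32, 14, 15, 5, 32, 6, 24, 19 (positions 1,2,5,6,7,9,10,11,12); its 8 consecutive differences strictly alternate in sign, and length 9 is optimal.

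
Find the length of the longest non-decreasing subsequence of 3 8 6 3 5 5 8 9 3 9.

Let dp[i] be the longest non-decreasing subsequence ending at position i. Then dp = [1, 2, 2, 2, 3, 4, 5, 6, 3, 7].
The maximum is 7; one witness is 3, 3, 5, 5, 8, 9, 9 at positions 1,4,5,6,7,8,10.

7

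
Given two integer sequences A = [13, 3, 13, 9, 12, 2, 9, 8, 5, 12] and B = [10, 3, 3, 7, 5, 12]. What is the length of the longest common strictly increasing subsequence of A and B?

3

A longest common strictly increasing subsequence is 3, 5, 12 (length 3); it appears in order in both A and B, and no longer such subsequence exists.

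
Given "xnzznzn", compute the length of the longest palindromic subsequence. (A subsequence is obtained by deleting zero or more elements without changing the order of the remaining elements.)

5

One longest palindromic subsequence is nznzn (positions 2,3,5,6,7); it reads the same forward and backward, and the interval DP gives dp[1][7] = 5.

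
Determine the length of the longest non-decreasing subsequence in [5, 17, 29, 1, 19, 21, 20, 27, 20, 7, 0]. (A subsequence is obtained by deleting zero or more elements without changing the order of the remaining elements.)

5

Let dp[i] be the longest non-decreasing subsequence ending at position i. Then dp = [1, 2, 3, 1, 3, 4, 4, 5, 5, 2, 1].
The maximum is 5; one witness is 5, 17, 19, 21, 27 at positions 1,2,5,6,8.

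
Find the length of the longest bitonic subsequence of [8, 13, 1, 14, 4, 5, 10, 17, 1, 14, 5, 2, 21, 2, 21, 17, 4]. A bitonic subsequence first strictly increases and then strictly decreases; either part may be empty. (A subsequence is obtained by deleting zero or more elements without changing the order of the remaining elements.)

One longest bitonic subsequence is 1, 4, 5, 10, 17, 14, 5, 4 (positions 3,5,6,7,8,10,11,17): it rises to 17 then falls. Length 8 is optimal.

8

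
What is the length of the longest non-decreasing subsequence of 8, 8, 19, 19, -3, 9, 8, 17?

4

Let dp[i] be the longest non-decreasing subsequence ending at position i. Then dp = [1, 2, 3, 4, 1, 3, 3, 4].
The maximum is 4; one witness is 8, 8, 19, 19 at positions 1,2,3,4.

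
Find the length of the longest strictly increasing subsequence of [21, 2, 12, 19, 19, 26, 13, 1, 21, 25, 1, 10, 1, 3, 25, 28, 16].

Let dp[i] be the longest increasing subsequence ending at position i. Then dp = [1, 1, 2, 3, 3, 4, 3, 1, 4, 5, 1, 2, 1, 2, 5, 6, 4].
The maximum is 6; one witness is 2, 12, 19, 21, 25, 28 at positions 2,3,4,9,10,16.

6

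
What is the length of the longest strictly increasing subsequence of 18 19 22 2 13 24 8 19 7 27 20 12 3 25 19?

5

Scanning left to right, the best length ending at each element is: 18→1, 19→2, 22→3, 2→1, 13→2, 24→4, 8→2, 19→3, 7→2, 27→5, 20→4, 12→3, 3→2, 25→5, 19→4.
So the longest increasing subsequence has length 5, e.g. 18, 19, 22, 24, 27.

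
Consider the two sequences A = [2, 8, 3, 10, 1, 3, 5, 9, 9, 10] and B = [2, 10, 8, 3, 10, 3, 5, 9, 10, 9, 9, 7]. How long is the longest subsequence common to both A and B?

A longest common subsequence is 2, 8, 3, 10, 3, 5, 9, 9 (length 8); the LCS DP confirms no longer common subsequence exists.

8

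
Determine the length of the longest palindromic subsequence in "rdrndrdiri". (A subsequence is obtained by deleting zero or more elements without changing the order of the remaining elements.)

7

One longest palindromic subsequence is rdrdrdr (positions 1,2,3,5,6,7,9); it reads the same forward and backward, and the interval DP gives dp[1][10] = 7.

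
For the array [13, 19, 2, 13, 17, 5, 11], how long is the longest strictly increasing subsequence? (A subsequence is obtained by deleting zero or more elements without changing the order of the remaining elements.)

3

Scanning left to right, the best length ending at each element is: 13→1, 19→2, 2→1, 13→2, 17→3, 5→2, 11→3.
So the longest increasing subsequence has length 3, e.g. 2, 13, 17.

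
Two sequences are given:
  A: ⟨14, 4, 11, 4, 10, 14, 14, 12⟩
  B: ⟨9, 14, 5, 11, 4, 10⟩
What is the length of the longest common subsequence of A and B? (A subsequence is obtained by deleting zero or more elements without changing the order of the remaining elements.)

A longest common subsequence is 14, 11, 4, 10 (length 4); the LCS DP confirms no longer common subsequence exists.

4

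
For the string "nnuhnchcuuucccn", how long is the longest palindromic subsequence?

9

One longest palindromic subsequence is nccuuuccn (positions 1,6,8,9,10,11,13,14,15); it reads the same forward and backward, and the interval DP gives dp[1][15] = 9.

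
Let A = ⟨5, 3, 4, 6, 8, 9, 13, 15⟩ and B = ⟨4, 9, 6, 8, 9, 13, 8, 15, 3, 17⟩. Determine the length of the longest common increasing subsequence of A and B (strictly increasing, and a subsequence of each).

For each value that appears in both, track the longest common increasing run ending there.
The best achievable length is 6; one witness is 4, 6, 8, 9, 13, 15 (A-positions 3,4,5,6,7,8, B-positions 1,3,4,5,6,8).

6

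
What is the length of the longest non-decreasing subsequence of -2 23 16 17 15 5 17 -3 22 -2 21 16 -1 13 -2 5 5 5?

6

One longest non-decreasing subsequence is -2, -2, -1, 5, 5, 5 (positions 1,10,13,16,17,18), of length 6; no longer one exists.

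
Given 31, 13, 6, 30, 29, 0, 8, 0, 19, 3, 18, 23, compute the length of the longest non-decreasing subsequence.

5

One longest non-decreasing subsequence is 0, 0, 3, 18, 23 (positions 6,8,10,11,12), of length 5; no longer one exists.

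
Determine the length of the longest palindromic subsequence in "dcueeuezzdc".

Using dp[i][j] = 2 + dp[i+1][j−1] if the ends match, else max(dp[i+1][j], dp[i][j−1]):
dp[1][11] = 6. A witness is cueeuc at positions 2,3,4,5,6,11.

6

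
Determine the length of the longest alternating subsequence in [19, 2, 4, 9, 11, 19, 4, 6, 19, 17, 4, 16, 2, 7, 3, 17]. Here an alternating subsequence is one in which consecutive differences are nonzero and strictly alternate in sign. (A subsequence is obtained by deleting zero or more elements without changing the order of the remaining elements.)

Track the best alternating length ending on an up-step vs a down-step at each position: up/down = 1/1, 1/2, 3/2, 3/2, 3/2, 3/1, 3/4, 5/4, 5/1, 5/6, 3/6, 7/6, 1/8, 9/8, 9/10, 11/6.
The maximum over both is 11; one such subsequence is 19, 2, 9, 4, 6, 4, 16, 2, 7, 3, 17.

11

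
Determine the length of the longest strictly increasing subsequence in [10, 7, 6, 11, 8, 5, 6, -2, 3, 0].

2

Scanning left to right, the best length ending at each element is: 10→1, 7→1, 6→1, 11→2, 8→2, 5→1, 6→2, -2→1, 3→2, 0→2.
So the longest increasing subsequence has length 2, e.g. 10, 11.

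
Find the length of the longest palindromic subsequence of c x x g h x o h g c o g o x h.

One longest palindromic subsequence is hxogogoxh (positions 5,6,7,9,11,12,13,14,15); it reads the same forward and backward, and the interval DP gives dp[1][15] = 9.

9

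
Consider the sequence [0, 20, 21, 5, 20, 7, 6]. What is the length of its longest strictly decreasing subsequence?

4

Scanning left to right, the best length ending at each element is: 0→1, 20→1, 21→1, 5→2, 20→2, 7→3, 6→4.
So the longest decreasing subsequence has length 4, e.g. 21, 20, 7, 6.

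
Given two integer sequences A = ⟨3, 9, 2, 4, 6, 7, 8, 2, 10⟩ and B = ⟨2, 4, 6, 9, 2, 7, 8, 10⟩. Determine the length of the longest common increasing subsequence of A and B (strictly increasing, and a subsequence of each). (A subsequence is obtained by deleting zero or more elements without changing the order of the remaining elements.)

6

A longest common strictly increasing subsequence is 2, 4, 6, 7, 8, 10 (length 6); it appears in order in both A and B, and no longer such subsequence exists.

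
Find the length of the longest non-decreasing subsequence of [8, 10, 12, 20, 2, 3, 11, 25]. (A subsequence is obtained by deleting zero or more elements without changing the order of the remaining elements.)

5

Let dp[i] be the longest non-decreasing subsequence ending at position i. Then dp = [1, 2, 3, 4, 1, 2, 3, 5].
The maximum is 5; one witness is 8, 10, 12, 20, 25 at positions 1,2,3,4,8.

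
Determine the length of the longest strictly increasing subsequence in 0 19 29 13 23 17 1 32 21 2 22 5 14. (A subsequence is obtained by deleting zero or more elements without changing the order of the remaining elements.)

Scanning left to right, the best length ending at each element is: 0→1, 19→2, 29→3, 13→2, 23→3, 17→3, 1→2, 32→4, 21→4, 2→3, 22→5, 5→4, 14→5.
So the longest increasing subsequence has length 5, e.g. 0, 13, 17, 21, 22.

5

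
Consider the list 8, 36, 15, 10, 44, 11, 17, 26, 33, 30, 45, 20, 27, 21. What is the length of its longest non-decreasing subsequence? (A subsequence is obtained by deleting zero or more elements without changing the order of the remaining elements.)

One longest non-decreasing subsequence is 8, 10, 11, 17, 26, 33, 45 (positions 1,4,6,7,8,9,11), of length 7; no longer one exists.

7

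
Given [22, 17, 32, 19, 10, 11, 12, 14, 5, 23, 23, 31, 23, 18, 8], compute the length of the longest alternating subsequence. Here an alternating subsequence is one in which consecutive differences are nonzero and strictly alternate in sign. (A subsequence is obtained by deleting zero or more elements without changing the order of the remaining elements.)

A longest alternating subsequence is 22, 17, 32, 10, 11, 5, 31, 23 (positions 1,2,3,5,6,9,12,13); its 7 consecutive differences strictly alternate in sign, and length 8 is optimal.

8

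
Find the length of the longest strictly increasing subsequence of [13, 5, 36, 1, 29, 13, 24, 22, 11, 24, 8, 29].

Let dp[i] be the longest increasing subsequence ending at position i. Then dp = [1, 1, 2, 1, 2, 2, 3, 3, 2, 4, 2, 5].
The maximum is 5; one witness is 5, 13, 22, 24, 29 at positions 2,6,8,10,12.

5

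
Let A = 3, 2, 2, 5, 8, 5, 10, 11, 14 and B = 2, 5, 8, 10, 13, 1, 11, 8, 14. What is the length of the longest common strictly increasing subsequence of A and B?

For each value that appears in both, track the longest common increasing run ending there.
The best achievable length is 6; one witness is 2, 5, 8, 10, 11, 14 (A-positions 2,4,5,7,8,9, B-positions 1,2,3,4,7,9).

6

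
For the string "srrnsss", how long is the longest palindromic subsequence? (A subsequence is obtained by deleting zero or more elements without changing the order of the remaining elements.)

4

Using dp[i][j] = 2 + dp[i+1][j−1] if the ends match, else max(dp[i+1][j], dp[i][j−1]):
dp[1][7] = 4. A witness is ssss at positions 1,5,6,7.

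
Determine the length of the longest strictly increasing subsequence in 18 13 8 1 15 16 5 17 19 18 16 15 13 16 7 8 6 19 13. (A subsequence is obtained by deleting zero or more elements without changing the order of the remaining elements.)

6

Let dp[i] be the longest increasing subsequence ending at position i. Then dp = [1, 1, 1, 1, 2, 3, 2, 4, 5, 5, 3, 3, 3, 4, 3, 4, 3, 6, 5].
The maximum is 6; one witness is 13, 15, 16, 17, 18, 19 at positions 2,5,6,8,10,18.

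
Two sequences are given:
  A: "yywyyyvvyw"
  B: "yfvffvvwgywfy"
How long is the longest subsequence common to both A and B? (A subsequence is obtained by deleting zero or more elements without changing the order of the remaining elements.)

Backtracking the LCS table gives one alignment: y (A1,B1) → v (A7,B6) → v (A8,B7) → y (A9,B10) → w (A10,B11).
So the longest common subsequence has length 5.

5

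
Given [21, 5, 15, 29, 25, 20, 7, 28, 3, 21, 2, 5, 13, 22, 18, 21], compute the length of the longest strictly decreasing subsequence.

Scanning left to right, the best length ending at each element is: 21→1, 5→2, 15→2, 29→1, 25→2, 20→3, 7→4, 28→2, 3→5, 21→3, 2→6, 5→5, 13→4, 22→3, 18→4, 21→4.
So the longest decreasing subsequence has length 6, e.g. 29, 25, 20, 7, 3, 2.

6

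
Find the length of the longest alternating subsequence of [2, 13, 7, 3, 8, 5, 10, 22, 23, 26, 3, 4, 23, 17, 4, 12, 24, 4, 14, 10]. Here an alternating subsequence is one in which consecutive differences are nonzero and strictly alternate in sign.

13

A longest alternating subsequence is 2, 13, 7, 8, 5, 10, 3, 23, 4, 12, 4, 14, 10 (positions 1,2,3,5,6,7,11,13,15,16,18,19,20); its 12 consecutive differences strictly alternate in sign, and length 13 is optimal.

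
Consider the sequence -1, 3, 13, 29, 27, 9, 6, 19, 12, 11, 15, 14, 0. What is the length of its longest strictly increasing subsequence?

5

Scanning left to right, the best length ending at each element is: -1→1, 3→2, 13→3, 29→4, 27→4, 9→3, 6→3, 19→4, 12→4, 11→4, 15→5, 14→5, 0→2.
So the longest increasing subsequence has length 5, e.g. -1, 3, 9, 12, 15.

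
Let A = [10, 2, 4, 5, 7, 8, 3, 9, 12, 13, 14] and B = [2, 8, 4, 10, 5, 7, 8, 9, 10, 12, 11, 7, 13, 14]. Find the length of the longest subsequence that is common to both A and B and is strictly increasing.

9

A longest common strictly increasing subsequence is 2, 4, 5, 7, 8, 9, 12, 13, 14 (length 9); it appears in order in both A and B, and no longer such subsequence exists.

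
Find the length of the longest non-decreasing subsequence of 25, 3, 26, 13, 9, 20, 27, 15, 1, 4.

One longest non-decreasing subsequence is 3, 13, 20, 27 (positions 2,4,6,7), of length 4; no longer one exists.

4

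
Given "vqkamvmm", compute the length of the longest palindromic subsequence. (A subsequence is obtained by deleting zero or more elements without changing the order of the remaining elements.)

One longest palindromic subsequence is mmm (positions 5,7,8); it reads the same forward and backward, and the interval DP gives dp[1][8] = 3.

3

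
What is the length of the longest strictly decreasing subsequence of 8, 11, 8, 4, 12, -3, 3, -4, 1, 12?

Let dp[i] be the longest decreasing subsequence ending at position i. Then dp = [1, 1, 2, 3, 1, 4, 4, 5, 5, 1].
The maximum is 5; one witness is 11, 8, 4, -3, -4 at positions 2,3,4,6,8.

5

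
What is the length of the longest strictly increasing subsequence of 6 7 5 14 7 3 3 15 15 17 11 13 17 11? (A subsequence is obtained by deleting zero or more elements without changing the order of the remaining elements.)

Let dp[i] be the longest increasing subsequence ending at position i. Then dp = [1, 2, 1, 3, 2, 1, 1, 4, 4, 5, 3, 4, 5, 3].
The maximum is 5; one witness is 6, 7, 14, 15, 17 at positions 1,2,4,8,10.

5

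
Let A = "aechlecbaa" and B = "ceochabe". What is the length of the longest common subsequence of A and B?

4

A longest common subsequence is eche (length 4); the LCS DP confirms no longer common subsequence exists.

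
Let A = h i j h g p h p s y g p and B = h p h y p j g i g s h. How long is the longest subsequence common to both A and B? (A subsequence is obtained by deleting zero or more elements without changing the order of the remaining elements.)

5

A longest common subsequence is hphps (length 5); the LCS DP confirms no longer common subsequence exists.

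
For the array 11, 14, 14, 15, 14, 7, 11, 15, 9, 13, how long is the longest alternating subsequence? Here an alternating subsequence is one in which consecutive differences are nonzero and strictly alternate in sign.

6

A longest alternating subsequence is 11, 14, 7, 11, 9, 13 (positions 1,2,6,7,9,10); its 5 consecutive differences strictly alternate in sign, and length 6 is optimal.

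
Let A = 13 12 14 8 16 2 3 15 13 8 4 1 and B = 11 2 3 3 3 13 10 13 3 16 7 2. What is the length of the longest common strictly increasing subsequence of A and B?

3

A longest common strictly increasing subsequence is 2, 3, 13 (length 3); it appears in order in both A and B, and no longer such subsequence exists.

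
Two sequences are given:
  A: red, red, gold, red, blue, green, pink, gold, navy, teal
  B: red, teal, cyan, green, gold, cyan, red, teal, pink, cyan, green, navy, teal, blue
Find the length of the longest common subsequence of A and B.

6

A longest common subsequence is red, gold, red, green, navy, teal (length 6); the LCS DP confirms no longer common subsequence exists.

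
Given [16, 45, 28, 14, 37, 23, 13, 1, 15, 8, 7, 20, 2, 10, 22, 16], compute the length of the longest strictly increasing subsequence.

4

Let dp[i] be the longest increasing subsequence ending at position i. Then dp = [1, 2, 2, 1, 3, 2, 1, 1, 2, 2, 2, 3, 2, 3, 4, 4].
The maximum is 4; one witness is 14, 15, 20, 22 at positions 4,9,12,15.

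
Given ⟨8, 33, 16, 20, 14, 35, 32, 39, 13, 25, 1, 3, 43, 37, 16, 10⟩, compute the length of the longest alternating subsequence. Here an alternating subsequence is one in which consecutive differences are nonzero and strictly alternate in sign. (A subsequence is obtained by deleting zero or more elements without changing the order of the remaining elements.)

A longest alternating subsequence is 8, 33, 16, 20, 14, 35, 32, 39, 13, 25, 1, 43, 37 (positions 1,2,3,4,5,6,7,8,9,10,11,13,14); its 12 consecutive differences strictly alternate in sign, and length 13 is optimal.

13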